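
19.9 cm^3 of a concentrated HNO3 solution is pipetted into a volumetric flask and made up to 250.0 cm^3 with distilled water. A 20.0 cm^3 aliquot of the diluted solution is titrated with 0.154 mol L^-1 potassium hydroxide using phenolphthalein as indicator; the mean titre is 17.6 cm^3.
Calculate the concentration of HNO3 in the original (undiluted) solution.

HNO3 + KOH → KNO3 + H2O
n(KOH) = 0.0176 × 0.154 = 2.71 × 10^-3 mol
n(HNO3) in the aliquot = 2.71 × 10^-3 mol (1:1 ratio)
[HNO3]_dilute = 2.71 × 10^-3 / 0.0200 = 0.136 mol/L
Dilution factor = 250.0 / 19.9 = 12.56
[HNO3]_stock = 0.136 × 12.56 = 1.70 mol/L

1.70 mol/L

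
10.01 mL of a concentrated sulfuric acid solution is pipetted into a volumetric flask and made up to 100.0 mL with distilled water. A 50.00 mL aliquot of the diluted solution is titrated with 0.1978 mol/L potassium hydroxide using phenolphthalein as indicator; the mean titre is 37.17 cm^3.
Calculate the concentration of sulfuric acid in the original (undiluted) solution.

H2SO4 + 2 KOH → K2SO4 + 2 H2O
n(KOH) = 0.03717 × 0.1978 = 7.352 × 10^-3 mol
From the 1:2 ratio, n(H2SO4) in the aliquot = 1/2 × 7.352 × 10^-3 = 3.676 × 10^-3 mol
[H2SO4]_dilute = 3.676 × 10^-3 / 0.05000 = 0.07352 mol/L
Dilution factor = 100.0 / 10.01 = 9.990
[H2SO4]_stock = 0.07352 × 9.990 = 0.7345 mol/L

0.7345 mol/L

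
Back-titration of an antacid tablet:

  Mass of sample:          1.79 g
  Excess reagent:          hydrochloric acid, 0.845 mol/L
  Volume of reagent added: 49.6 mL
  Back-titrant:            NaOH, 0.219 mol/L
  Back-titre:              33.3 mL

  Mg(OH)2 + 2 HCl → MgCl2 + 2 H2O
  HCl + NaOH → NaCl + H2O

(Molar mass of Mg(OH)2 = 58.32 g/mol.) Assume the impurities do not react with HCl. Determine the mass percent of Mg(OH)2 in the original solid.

n(HCl) added = 0.0496 × 0.845 = 0.0419 mol
n(NaOH) used in back-titration = 0.0333 × 0.219 = 7.29 × 10^-3 mol
n(HCl) left over = 7.29 × 10^-3 mol (1:1 ratio)
n(HCl) consumed by analyte = 0.0419 − 7.29 × 10^-3 = 0.0346 mol
From the 1:2 ratio, n(Mg(OH)2) = 1/2 × 0.0346 = 0.0173 mol
mass of Mg(OH)2 = 0.0173 × 58.32 = 1.01 g
% Mg(OH)2 = 1.01 / 1.79 × 100 = 56.4 %

56.4 %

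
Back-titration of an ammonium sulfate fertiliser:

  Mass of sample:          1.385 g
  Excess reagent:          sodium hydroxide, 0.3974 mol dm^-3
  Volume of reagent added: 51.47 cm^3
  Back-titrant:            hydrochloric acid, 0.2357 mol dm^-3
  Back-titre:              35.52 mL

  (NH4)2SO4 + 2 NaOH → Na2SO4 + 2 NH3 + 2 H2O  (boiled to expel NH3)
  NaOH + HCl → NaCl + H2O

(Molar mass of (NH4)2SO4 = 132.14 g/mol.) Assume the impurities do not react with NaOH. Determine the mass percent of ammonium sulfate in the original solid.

n(NaOH) added = 0.05147 × 0.3974 = 0.02045 mol
n(HCl) used in back-titration = 0.03552 × 0.2357 = 8.372 × 10^-3 mol
n(NaOH) left over = 8.372 × 10^-3 mol (1:1 ratio)
n(NaOH) consumed by analyte = 0.02045 − 8.372 × 10^-3 = 0.01208 mol
From the 1:2 ratio, n((NH4)2SO4) = 1/2 × 0.01208 = 6.041 × 10^-3 mol
mass of (NH4)2SO4 = 6.041 × 10^-3 × 132.14 = 0.7983 g
% (NH4)2SO4 = 0.7983 / 1.385 × 100 = 57.64 %

57.64 %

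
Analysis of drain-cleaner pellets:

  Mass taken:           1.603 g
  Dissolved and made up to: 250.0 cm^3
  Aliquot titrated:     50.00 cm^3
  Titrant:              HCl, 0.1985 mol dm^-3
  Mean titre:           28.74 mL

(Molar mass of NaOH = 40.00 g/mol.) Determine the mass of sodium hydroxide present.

1.141 g

NaOH + HCl → NaCl + H2O
n(HCl) per titration = 0.02874 × 0.1985 = 5.705 × 10^-3 mol
n(NaOH) in each aliquot = 5.705 × 10^-3 mol (1:1 ratio)
n(NaOH) in the whole flask = 5.705 × 10^-3 × 250.0/50.00 = 0.02852 mol
mass of NaOH = 0.02852 × 40.00 = 1.141 g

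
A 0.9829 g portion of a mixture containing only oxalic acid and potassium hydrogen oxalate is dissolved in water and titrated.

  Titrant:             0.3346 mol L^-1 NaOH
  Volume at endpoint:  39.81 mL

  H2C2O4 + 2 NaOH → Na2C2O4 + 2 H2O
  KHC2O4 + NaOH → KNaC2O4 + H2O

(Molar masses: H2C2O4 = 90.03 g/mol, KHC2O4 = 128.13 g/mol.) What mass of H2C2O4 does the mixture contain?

0.3920 g

n(NaOH) = 0.03981 × 0.3346 = 0.01332 mol
Let x = n(H2C2O4), y = n(KHC2O4).
Titrant: 2x + 1y = 0.01332;  mass: 90.03x + 128.13y = 0.9829
Solving, x = 4.354 × 10^-3 mol, y = 4.611 × 10^-3 mol
mass of H2C2O4 = 4.354 × 10^-3 × 90.03 = 0.3920 g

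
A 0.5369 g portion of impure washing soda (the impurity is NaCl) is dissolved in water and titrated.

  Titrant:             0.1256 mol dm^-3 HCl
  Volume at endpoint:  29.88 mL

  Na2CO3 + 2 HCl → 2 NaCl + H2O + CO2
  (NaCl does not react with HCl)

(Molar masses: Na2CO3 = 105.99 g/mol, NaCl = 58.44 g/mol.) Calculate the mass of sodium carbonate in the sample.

n(HCl) = 0.02988 × 0.1256 = 3.753 × 10^-3 mol
Let x = n(Na2CO3), y = n(NaCl).
Titrant: 2x = 3.753 × 10^-3;  mass: 105.99x + 58.44y = 0.5369
Solving, x = 1.876 × 10^-3 mol, y = 5.784 × 10^-3 mol
mass of Na2CO3 = 1.876 × 10^-3 × 105.99 = 0.1989 g

0.1989 g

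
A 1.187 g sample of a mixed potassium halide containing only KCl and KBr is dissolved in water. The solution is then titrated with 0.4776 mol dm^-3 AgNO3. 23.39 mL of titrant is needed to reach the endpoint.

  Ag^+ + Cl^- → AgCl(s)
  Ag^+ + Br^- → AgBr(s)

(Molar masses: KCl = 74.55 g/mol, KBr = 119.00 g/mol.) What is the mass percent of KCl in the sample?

n(AgNO3) = 0.02339 × 0.4776 = 0.01117 mol
Let x = n(KCl), y = n(KBr).
Titrant: 1x + 1y = 0.01117;  mass: 74.55x + 119.00y = 1.187
Solving, x = 3.203 × 10^-3 mol, y = 7.968 × 10^-3 mol
mass of KCl = 3.203 × 10^-3 × 74.55 = 0.2388 g
% KCl = 0.2388 / 1.187 × 100 = 20.11 %

20.11 %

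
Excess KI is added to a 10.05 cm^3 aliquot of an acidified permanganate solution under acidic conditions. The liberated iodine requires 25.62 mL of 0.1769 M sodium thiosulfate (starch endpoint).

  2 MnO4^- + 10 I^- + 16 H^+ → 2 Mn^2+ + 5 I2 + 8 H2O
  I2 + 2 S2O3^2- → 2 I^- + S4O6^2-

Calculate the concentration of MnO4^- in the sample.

n(S2O3^2-) = 0.02562 × 0.1769 = 4.532 × 10^-3 mol
n(I2) = n(S2O3^2-)/2 = 2.266 × 10^-3 mol
From the 2:5 ratio, n(MnO4^-) in the aliquot = 2/5 × 2.266 × 10^-3 = 9.064 × 10^-4 mol
[MnO4^-] = 9.064 × 10^-4 / 0.01005 = 0.09019 mol/L

0.09019 M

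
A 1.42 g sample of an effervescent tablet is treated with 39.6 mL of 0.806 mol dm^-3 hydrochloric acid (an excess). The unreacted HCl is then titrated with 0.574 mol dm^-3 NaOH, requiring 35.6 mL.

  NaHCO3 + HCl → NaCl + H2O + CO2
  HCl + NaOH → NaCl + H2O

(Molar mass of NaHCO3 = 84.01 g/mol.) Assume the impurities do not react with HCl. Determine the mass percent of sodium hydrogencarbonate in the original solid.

67.9 %

n(HCl) added = 0.0396 × 0.806 = 0.0319 mol
n(NaOH) used in back-titration = 0.0356 × 0.574 = 0.0204 mol
n(HCl) left over = 0.0204 mol (1:1 ratio)
n(HCl) consumed by analyte = 0.0319 − 0.0204 = 0.0115 mol
n(NaHCO3) = 0.0115 mol (1:1 ratio)
mass of NaHCO3 = 0.0115 × 84.01 = 0.965 g
% NaHCO3 = 0.965 / 1.42 × 100 = 67.9 %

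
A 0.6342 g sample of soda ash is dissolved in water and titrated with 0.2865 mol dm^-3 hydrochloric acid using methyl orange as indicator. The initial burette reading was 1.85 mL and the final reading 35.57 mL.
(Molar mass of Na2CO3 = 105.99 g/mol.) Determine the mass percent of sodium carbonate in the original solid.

Na2CO3 + 2 HCl → 2 NaCl + H2O + CO2
n(HCl) = 0.03372 L × 0.2865 mol/L = 9.661 × 10^-3 mol
From the 1:2 ratio, n(Na2CO3) = 1/2 × 9.661 × 10^-3 = 4.830 × 10^-3 mol
mass of Na2CO3 = 4.830 × 10^-3 × 105.99 g/mol = 0.5120 g
% Na2CO3 = 0.5120 / 0.6342 × 100 = 80.73 %

80.73 %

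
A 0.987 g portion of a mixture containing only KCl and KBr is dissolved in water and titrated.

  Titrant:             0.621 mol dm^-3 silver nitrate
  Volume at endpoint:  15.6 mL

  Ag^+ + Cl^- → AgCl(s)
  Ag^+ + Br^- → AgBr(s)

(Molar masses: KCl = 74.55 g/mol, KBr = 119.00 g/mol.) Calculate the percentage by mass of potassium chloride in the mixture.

28.2 %

n(AgNO3) = 0.0156 × 0.621 = 9.69 × 10^-3 mol
Let x = n(KCl), y = n(KBr).
Titrant: 1x + 1y = 9.69 × 10^-3;  mass: 74.55x + 119.00y = 0.987
Solving, x = 3.73 × 10^-3 mol, y = 5.96 × 10^-3 mol
mass of KCl = 3.73 × 10^-3 × 74.55 = 0.278 g
% KCl = 0.278 / 0.987 × 100 = 28.2 %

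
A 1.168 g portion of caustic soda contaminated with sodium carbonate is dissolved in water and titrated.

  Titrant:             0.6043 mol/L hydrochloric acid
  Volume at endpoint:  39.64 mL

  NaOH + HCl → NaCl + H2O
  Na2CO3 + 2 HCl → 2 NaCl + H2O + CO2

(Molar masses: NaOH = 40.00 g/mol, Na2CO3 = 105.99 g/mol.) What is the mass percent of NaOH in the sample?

26.74 %

n(HCl) = 0.03964 × 0.6043 = 0.02395 mol
Let x = n(NaOH), y = n(Na2CO3).
Titrant: 1x + 2y = 0.02395;  mass: 40.00x + 105.99y = 1.168
Solving, x = 7.808 × 10^-3 mol, y = 8.073 × 10^-3 mol
mass of NaOH = 7.808 × 10^-3 × 40.00 = 0.3123 g
% NaOH = 0.3123 / 1.168 × 100 = 26.74 %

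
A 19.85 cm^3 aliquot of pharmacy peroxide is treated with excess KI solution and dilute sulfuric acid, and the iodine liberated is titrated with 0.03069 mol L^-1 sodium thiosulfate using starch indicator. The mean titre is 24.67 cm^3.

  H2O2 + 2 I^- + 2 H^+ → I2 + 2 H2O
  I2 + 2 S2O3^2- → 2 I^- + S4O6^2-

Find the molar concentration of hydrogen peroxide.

n(S2O3^2-) = 0.02467 × 0.03069 = 7.571 × 10^-4 mol
n(I2) = n(S2O3^2-)/2 = 3.786 × 10^-4 mol
n(H2O2) in the aliquot = 3.786 × 10^-4 mol (1:1 ratio)
[H2O2] = 3.786 × 10^-4 / 0.01985 = 0.01907 mol/L

0.01907 mol/L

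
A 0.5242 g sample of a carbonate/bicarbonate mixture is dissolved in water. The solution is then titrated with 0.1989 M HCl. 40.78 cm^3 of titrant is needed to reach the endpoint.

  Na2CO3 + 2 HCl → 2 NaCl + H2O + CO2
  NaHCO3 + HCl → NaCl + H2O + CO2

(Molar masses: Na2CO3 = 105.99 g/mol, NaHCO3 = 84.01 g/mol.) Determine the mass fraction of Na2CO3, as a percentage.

51.25 %

n(HCl) = 0.04078 × 0.1989 = 8.111 × 10^-3 mol
Let x = n(Na2CO3), y = n(NaHCO3).
Titrant: 2x + 1y = 8.111 × 10^-3;  mass: 105.99x + 84.01y = 0.5242
Solving, x = 2.535 × 10^-3 mol, y = 3.042 × 10^-3 mol
mass of Na2CO3 = 2.535 × 10^-3 × 105.99 = 0.2686 g
% Na2CO3 = 0.2686 / 0.5242 × 100 = 51.25 %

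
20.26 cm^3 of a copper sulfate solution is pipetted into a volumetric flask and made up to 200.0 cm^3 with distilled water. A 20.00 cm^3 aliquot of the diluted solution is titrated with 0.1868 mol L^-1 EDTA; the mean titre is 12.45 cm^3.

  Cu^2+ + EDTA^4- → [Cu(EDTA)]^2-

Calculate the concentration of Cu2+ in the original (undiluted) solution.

1.148 mol/L

n(EDTA) = 0.01245 × 0.1868 = 2.326 × 10^-3 mol
n(Cu2+) in the aliquot = 2.326 × 10^-3 mol (1:1 ratio)
[Cu2+]_dilute = 2.326 × 10^-3 / 0.02000 = 0.1163 mol/L
Dilution factor = 200.0 / 20.26 = 9.872
[Cu2+]_stock = 0.1163 × 9.872 = 1.148 mol/L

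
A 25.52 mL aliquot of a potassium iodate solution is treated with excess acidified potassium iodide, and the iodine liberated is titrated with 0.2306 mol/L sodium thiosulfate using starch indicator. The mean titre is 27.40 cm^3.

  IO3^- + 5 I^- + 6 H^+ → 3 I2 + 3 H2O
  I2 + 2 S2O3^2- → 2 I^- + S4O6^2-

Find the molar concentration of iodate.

0.04126 mol/L

n(S2O3^2-) = 0.02740 × 0.2306 = 6.318 × 10^-3 mol
n(I2) = n(S2O3^2-)/2 = 3.159 × 10^-3 mol
From the 1:3 ratio, n(IO3^-) in the aliquot = 1/3 × 3.159 × 10^-3 = 1.053 × 10^-3 mol
[IO3^-] = 1.053 × 10^-3 / 0.02552 = 0.04126 mol/L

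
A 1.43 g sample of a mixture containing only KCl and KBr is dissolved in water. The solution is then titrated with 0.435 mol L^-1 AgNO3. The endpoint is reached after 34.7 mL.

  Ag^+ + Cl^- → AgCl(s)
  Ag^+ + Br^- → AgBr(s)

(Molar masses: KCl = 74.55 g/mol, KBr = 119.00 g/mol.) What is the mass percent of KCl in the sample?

43.0 %

n(AgNO3) = 0.0347 × 0.435 = 0.0151 mol
Let x = n(KCl), y = n(KBr).
Titrant: 1x + 1y = 0.0151;  mass: 74.55x + 119.00y = 1.43
Solving, x = 8.24 × 10^-3 mol, y = 6.86 × 10^-3 mol
mass of KCl = 8.24 × 10^-3 × 74.55 = 0.614 g
% KCl = 0.614 / 1.43 × 100 = 43.0 %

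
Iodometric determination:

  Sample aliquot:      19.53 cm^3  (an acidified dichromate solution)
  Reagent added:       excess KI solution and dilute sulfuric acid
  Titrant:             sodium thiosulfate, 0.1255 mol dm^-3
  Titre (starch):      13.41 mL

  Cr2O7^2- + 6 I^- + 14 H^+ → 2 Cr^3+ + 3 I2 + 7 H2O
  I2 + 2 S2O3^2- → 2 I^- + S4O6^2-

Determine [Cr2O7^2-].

n(S2O3^2-) = 0.01341 × 0.1255 = 1.683 × 10^-3 mol
n(I2) = n(S2O3^2-)/2 = 8.415 × 10^-4 mol
From the 1:3 ratio, n(Cr2O7^2-) in the aliquot = 1/3 × 8.415 × 10^-4 = 2.805 × 10^-4 mol
[Cr2O7^2-] = 2.805 × 10^-4 / 0.01953 = 0.01436 mol/L

0.01436 mol/L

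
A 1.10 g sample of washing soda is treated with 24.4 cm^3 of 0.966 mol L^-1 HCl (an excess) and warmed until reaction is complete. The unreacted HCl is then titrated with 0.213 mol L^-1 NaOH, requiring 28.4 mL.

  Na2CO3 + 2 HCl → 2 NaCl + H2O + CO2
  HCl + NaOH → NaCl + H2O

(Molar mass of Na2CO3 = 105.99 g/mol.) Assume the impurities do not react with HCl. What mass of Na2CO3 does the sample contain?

0.929 g

n(HCl) added = 0.0244 × 0.966 = 0.0236 mol
n(NaOH) used in back-titration = 0.0284 × 0.213 = 6.05 × 10^-3 mol
n(HCl) left over = 6.05 × 10^-3 mol (1:1 ratio)
n(HCl) consumed by analyte = 0.0236 − 6.05 × 10^-3 = 0.0175 mol
From the 1:2 ratio, n(Na2CO3) = 1/2 × 0.0175 = 8.76 × 10^-3 mol
mass of Na2CO3 = 8.76 × 10^-3 × 105.99 = 0.929 g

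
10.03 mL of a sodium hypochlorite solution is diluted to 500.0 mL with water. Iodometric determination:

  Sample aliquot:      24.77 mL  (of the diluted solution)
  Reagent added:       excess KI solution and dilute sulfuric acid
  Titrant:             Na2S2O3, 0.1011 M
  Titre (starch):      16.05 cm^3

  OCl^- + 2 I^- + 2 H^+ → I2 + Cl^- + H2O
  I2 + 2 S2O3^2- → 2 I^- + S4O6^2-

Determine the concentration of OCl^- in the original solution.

n(S2O3^2-) = 0.01605 × 0.1011 = 1.623 × 10^-3 mol
n(I2) = n(S2O3^2-)/2 = 8.113 × 10^-4 mol
n(OCl^-) in the aliquot = 8.113 × 10^-4 mol (1:1 ratio)
[OCl^-]_dilute = 8.113 × 10^-4 / 0.02477 = 0.03275 mol/L
[OCl^-]_original = 0.03275 × 500.0/10.03 = 1.633 mol/L

1.633 M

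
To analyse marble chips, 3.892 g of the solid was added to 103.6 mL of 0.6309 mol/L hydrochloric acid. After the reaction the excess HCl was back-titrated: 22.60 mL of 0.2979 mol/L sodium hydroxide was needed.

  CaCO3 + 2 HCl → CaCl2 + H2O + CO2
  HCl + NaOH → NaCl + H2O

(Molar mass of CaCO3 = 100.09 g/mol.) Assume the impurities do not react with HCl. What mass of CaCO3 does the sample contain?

n(HCl) added = 0.1036 × 0.6309 = 0.06536 mol
n(NaOH) used in back-titration = 0.02260 × 0.2979 = 6.733 × 10^-3 mol
n(HCl) left over = 6.733 × 10^-3 mol (1:1 ratio)
n(HCl) consumed by analyte = 0.06536 − 6.733 × 10^-3 = 0.05863 mol
From the 1:2 ratio, n(CaCO3) = 1/2 × 0.05863 = 0.02931 mol
mass of CaCO3 = 0.02931 × 100.09 = 2.934 g

2.934 g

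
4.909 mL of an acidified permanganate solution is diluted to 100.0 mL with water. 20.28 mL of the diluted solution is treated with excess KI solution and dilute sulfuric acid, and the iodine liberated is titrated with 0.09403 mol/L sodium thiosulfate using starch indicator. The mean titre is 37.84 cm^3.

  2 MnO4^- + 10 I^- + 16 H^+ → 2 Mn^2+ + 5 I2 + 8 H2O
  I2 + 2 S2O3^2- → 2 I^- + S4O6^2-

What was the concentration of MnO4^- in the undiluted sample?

n(S2O3^2-) = 0.03784 × 0.09403 = 3.558 × 10^-3 mol
n(I2) = n(S2O3^2-)/2 = 1.779 × 10^-3 mol
From the 2:5 ratio, n(MnO4^-) in the aliquot = 2/5 × 1.779 × 10^-3 = 7.116 × 10^-4 mol
[MnO4^-]_dilute = 7.116 × 10^-4 / 0.02028 = 0.03509 mol/L
[MnO4^-]_original = 0.03509 × 100.0/4.909 = 0.7148 mol/L

0.7148 mol/L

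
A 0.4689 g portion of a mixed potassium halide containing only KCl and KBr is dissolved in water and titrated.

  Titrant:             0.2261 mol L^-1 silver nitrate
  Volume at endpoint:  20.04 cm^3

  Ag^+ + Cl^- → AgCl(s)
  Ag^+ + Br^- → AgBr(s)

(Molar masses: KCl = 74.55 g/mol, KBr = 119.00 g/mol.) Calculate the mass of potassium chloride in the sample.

0.1179 g

n(AgNO3) = 0.02004 × 0.2261 = 4.531 × 10^-3 mol
Let x = n(KCl), y = n(KBr).
Titrant: 1x + 1y = 4.531 × 10^-3;  mass: 74.55x + 119.00y = 0.4689
Solving, x = 1.581 × 10^-3 mol, y = 2.950 × 10^-3 mol
mass of KCl = 1.581 × 10^-3 × 74.55 = 0.1179 g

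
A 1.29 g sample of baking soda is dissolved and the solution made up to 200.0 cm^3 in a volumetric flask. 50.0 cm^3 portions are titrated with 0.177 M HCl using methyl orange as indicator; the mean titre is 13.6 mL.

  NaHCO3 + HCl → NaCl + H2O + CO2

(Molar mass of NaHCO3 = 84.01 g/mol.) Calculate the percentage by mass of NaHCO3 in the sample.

62.7 %

n(HCl) per titration = 0.0136 × 0.177 = 2.41 × 10^-3 mol
n(NaHCO3) in each aliquot = 2.41 × 10^-3 mol (1:1 ratio)
n(NaHCO3) in the whole flask = 2.41 × 10^-3 × 200.0/50.0 = 9.63 × 10^-3 mol
mass of NaHCO3 = 9.63 × 10^-3 × 84.01 = 0.809 g
% NaHCO3 = 0.809 / 1.29 × 100 = 62.7 %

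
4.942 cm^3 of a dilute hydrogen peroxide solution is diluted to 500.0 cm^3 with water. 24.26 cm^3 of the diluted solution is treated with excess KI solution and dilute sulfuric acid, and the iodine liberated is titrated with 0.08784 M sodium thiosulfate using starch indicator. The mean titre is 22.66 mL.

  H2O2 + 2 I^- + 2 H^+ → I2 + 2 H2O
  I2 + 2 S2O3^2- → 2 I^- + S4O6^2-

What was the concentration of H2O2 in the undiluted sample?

n(S2O3^2-) = 0.02266 × 0.08784 = 1.990 × 10^-3 mol
n(I2) = n(S2O3^2-)/2 = 9.952 × 10^-4 mol
n(H2O2) in the aliquot = 9.952 × 10^-4 mol (1:1 ratio)
[H2O2]_dilute = 9.952 × 10^-4 / 0.02426 = 0.04102 mol/L
[H2O2]_original = 0.04102 × 500.0/4.942 = 4.150 mol/L

4.150 M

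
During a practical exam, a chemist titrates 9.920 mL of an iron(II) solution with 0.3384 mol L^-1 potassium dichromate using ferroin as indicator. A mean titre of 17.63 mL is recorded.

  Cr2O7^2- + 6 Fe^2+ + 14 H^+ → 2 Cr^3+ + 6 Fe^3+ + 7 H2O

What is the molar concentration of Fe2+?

n(K2Cr2O7) = 0.01763 L × 0.3384 mol/L = 5.966 × 10^-3 mol
From the 6:1 mole ratio, n(Fe2+) = 6/1 × 5.966 × 10^-3 = 0.03580 mol
[Fe2+] = 0.03580 mol / 0.009920 L = 3.608 mol/L

3.608 mol/L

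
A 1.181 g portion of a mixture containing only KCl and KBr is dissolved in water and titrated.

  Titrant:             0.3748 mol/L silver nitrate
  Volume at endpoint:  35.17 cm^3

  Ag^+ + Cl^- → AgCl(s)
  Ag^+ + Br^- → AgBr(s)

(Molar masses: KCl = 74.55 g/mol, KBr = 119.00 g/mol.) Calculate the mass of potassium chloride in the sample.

n(AgNO3) = 0.03517 × 0.3748 = 0.01318 mol
Let x = n(KCl), y = n(KBr).
Titrant: 1x + 1y = 0.01318;  mass: 74.55x + 119.00y = 1.181
Solving, x = 8.720 × 10^-3 mol, y = 4.461 × 10^-3 mol
mass of KCl = 8.720 × 10^-3 × 74.55 = 0.6501 g

0.6501 g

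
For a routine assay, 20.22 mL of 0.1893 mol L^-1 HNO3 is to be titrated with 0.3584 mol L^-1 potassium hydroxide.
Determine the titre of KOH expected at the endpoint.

10.68 mL

HNO3 + KOH → KNO3 + H2O
n(HNO3) = 0.02022 L × 0.1893 mol/L = 3.828 × 10^-3 mol
n(KOH) = 3.828 × 10^-3 mol (1:1 stoichiometry)
V(KOH) = 3.828 × 10^-3 mol / 0.3584 mol/L = 0.01068 L = 10.68 mL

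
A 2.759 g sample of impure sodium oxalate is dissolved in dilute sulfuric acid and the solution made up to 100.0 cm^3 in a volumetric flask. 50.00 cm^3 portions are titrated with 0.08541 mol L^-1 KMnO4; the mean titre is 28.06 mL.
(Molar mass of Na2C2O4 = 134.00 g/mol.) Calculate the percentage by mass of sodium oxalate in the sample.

2 MnO4^- + 5 C2O4^2- + 16 H^+ → 2 Mn^2+ + 10 CO2 + 8 H2O
n(KMnO4) per titration = 0.02806 × 0.08541 = 2.397 × 10^-3 mol
From the 5:2 ratio, n(Na2C2O4) in each aliquot = 5/2 × 2.397 × 10^-3 = 5.992 × 10^-3 mol
n(Na2C2O4) in the whole flask = 5.992 × 10^-3 × 100.0/50.00 = 0.01198 mol
mass of Na2C2O4 = 0.01198 × 134.00 = 1.606 g
% Na2C2O4 = 1.606 / 2.759 × 100 = 58.20 %

58.20 %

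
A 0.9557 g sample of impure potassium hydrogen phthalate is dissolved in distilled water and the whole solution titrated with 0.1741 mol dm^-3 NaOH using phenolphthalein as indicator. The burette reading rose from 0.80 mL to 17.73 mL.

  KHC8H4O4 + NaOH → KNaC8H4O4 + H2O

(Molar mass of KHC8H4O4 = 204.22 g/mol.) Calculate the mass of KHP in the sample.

0.6019 g

n(NaOH) = 0.01693 L × 0.1741 mol/L = 2.948 × 10^-3 mol
n(KHC8H4O4) = 2.948 × 10^-3 mol (1:1 ratio)
mass of KHC8H4O4 = 2.948 × 10^-3 × 204.22 g/mol = 0.6019 g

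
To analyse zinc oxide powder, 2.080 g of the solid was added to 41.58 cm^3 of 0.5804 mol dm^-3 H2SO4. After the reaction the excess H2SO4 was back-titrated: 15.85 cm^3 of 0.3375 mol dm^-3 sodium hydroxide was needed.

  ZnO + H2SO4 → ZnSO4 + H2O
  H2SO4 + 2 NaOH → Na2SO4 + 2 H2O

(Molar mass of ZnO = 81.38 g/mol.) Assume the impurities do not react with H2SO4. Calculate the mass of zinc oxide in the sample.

1.746 g

n(H2SO4) added = 0.04158 × 0.5804 = 0.02413 mol
n(NaOH) used in back-titration = 0.01585 × 0.3375 = 5.349 × 10^-3 mol
From the 1:2 ratio, n(H2SO4) left over = 1/2 × 5.349 × 10^-3 = 2.675 × 10^-3 mol
n(H2SO4) consumed by analyte = 0.02413 − 2.675 × 10^-3 = 0.02146 mol
n(ZnO) = 0.02146 mol (1:1 ratio)
mass of ZnO = 0.02146 × 81.38 = 1.746 g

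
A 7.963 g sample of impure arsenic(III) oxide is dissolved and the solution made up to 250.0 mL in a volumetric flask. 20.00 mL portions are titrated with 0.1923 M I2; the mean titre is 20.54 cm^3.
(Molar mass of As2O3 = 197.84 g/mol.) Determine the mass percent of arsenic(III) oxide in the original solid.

61.33 %

As2O3 + 2 I2 + 2 H2O → As2O5 + 4 HI
n(I2) per titration = 0.02054 × 0.1923 = 3.950 × 10^-3 mol
From the 1:2 ratio, n(As2O3) in each aliquot = 1/2 × 3.950 × 10^-3 = 1.975 × 10^-3 mol
n(As2O3) in the whole flask = 1.975 × 10^-3 × 250.0/20.00 = 0.02469 mol
mass of As2O3 = 0.02469 × 197.84 = 4.884 g
% As2O3 = 4.884 / 7.963 × 100 = 61.33 %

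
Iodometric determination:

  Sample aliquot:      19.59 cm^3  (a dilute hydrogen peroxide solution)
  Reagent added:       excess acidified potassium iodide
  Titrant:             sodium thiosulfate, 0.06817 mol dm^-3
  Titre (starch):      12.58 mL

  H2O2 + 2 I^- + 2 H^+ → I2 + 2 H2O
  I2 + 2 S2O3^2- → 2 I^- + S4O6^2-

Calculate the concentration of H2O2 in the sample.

n(S2O3^2-) = 0.01258 × 0.06817 = 8.576 × 10^-4 mol
n(I2) = n(S2O3^2-)/2 = 4.288 × 10^-4 mol
n(H2O2) in the aliquot = 4.288 × 10^-4 mol (1:1 ratio)
[H2O2] = 4.288 × 10^-4 / 0.01959 = 0.02189 mol/L

0.02189 mol/L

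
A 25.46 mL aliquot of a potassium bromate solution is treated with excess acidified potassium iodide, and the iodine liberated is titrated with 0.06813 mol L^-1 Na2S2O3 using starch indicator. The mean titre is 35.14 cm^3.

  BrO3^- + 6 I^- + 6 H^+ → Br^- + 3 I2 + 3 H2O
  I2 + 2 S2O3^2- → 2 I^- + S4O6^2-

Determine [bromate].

n(S2O3^2-) = 0.03514 × 0.06813 = 2.394 × 10^-3 mol
n(I2) = n(S2O3^2-)/2 = 1.197 × 10^-3 mol
From the 1:3 ratio, n(BrO3^-) in the aliquot = 1/3 × 1.197 × 10^-3 = 3.990 × 10^-4 mol
[BrO3^-] = 3.990 × 10^-4 / 0.02546 = 0.01567 mol/L

0.01567 mol/L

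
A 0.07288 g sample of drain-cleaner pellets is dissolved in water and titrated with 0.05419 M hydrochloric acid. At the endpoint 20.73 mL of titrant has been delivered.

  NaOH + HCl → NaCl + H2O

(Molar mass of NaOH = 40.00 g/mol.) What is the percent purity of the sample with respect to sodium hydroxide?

n(HCl) = 0.02073 L × 0.05419 mol/L = 1.123 × 10^-3 mol
n(NaOH) = 1.123 × 10^-3 mol (1:1 ratio)
mass of NaOH = 1.123 × 10^-3 × 40.00 g/mol = 0.04493 g
% NaOH = 0.04493 / 0.07288 × 100 = 61.66 %

61.66 %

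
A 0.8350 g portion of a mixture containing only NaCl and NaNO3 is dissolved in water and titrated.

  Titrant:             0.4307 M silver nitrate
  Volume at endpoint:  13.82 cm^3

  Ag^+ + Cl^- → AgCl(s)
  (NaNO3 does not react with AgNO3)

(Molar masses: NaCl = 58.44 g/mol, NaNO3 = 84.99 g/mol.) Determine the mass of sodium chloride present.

n(AgNO3) = 0.01382 × 0.4307 = 5.952 × 10^-3 mol
Let x = n(NaCl), y = n(NaNO3).
Titrant: 1x = 5.952 × 10^-3;  mass: 58.44x + 84.99y = 0.8350
Solving, x = 5.952 × 10^-3 mol, y = 5.732 × 10^-3 mol
mass of NaCl = 5.952 × 10^-3 × 58.44 = 0.3479 g

0.3479 g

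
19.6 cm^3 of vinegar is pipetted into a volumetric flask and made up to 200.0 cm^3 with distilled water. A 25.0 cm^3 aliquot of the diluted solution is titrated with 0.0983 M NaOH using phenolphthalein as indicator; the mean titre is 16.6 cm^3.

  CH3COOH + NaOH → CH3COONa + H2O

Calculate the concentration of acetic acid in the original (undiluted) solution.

n(NaOH) = 0.0166 × 0.0983 = 1.63 × 10^-3 mol
n(CH3COOH) in the aliquot = 1.63 × 10^-3 mol (1:1 ratio)
[CH3COOH]_dilute = 1.63 × 10^-3 / 0.0250 = 0.0653 mol/L
Dilution factor = 200.0 / 19.6 = 10.20
[CH3COOH]_stock = 0.0653 × 10.20 = 0.666 mol/L

0.666 M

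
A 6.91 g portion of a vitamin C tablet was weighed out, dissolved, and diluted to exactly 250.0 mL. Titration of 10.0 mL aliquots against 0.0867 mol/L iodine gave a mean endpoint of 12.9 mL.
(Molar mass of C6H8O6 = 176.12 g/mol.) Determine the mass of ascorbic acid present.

4.92 g

C6H8O6 + I2 → C6H6O6 + 2 HI
n(I2) per titration = 0.0129 × 0.0867 = 1.12 × 10^-3 mol
n(C6H8O6) in each aliquot = 1.12 × 10^-3 mol (1:1 ratio)
n(C6H8O6) in the whole flask = 1.12 × 10^-3 × 250.0/10.0 = 0.0280 mol
mass of C6H8O6 = 0.0280 × 176.12 = 4.92 g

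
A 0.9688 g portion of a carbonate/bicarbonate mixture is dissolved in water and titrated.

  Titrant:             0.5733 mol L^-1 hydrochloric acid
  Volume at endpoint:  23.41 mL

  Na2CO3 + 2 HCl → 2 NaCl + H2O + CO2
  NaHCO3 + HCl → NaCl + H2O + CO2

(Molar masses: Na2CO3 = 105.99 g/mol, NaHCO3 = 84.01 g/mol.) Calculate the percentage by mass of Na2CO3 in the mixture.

27.99 %

n(HCl) = 0.02341 × 0.5733 = 0.01342 mol
Let x = n(Na2CO3), y = n(NaHCO3).
Titrant: 2x + 1y = 0.01342;  mass: 105.99x + 84.01y = 0.9688
Solving, x = 2.558 × 10^-3 mol, y = 8.304 × 10^-3 mol
mass of Na2CO3 = 2.558 × 10^-3 × 105.99 = 0.2712 g
% Na2CO3 = 0.2712 / 0.9688 × 100 = 27.99 %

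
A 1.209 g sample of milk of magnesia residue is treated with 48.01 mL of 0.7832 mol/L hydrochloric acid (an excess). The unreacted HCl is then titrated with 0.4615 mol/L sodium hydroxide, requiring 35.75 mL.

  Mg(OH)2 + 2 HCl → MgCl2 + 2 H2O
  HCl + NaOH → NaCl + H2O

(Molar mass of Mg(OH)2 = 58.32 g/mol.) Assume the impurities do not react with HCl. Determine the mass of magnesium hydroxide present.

n(HCl) added = 0.04801 × 0.7832 = 0.03760 mol
n(NaOH) used in back-titration = 0.03575 × 0.4615 = 0.01650 mol
n(HCl) left over = 0.01650 mol (1:1 ratio)
n(HCl) consumed by analyte = 0.03760 − 0.01650 = 0.02110 mol
From the 1:2 ratio, n(Mg(OH)2) = 1/2 × 0.02110 = 0.01055 mol
mass of Mg(OH)2 = 0.01055 × 58.32 = 0.6154 g

0.6154 g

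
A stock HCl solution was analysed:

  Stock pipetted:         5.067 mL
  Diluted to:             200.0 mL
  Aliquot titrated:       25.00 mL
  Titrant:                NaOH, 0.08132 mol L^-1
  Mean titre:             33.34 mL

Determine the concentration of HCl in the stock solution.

HCl + NaOH → NaCl + H2O
n(NaOH) = 0.03334 × 0.08132 = 2.711 × 10^-3 mol
n(HCl) in the aliquot = 2.711 × 10^-3 mol (1:1 ratio)
[HCl]_dilute = 2.711 × 10^-3 / 0.02500 = 0.1084 mol/L
Dilution factor = 200.0 / 5.067 = 39.47
[HCl]_stock = 0.1084 × 39.47 = 4.281 mol/L

4.281 mol/L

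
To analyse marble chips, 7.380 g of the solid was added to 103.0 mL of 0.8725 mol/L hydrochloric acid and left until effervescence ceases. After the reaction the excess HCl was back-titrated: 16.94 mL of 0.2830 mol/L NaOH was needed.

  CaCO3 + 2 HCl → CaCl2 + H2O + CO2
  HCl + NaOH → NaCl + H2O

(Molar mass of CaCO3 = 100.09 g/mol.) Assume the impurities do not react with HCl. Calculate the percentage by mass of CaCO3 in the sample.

57.69 %

n(HCl) added = 0.1030 × 0.8725 = 0.08987 mol
n(NaOH) used in back-titration = 0.01694 × 0.2830 = 4.794 × 10^-3 mol
n(HCl) left over = 4.794 × 10^-3 mol (1:1 ratio)
n(HCl) consumed by analyte = 0.08987 − 4.794 × 10^-3 = 0.08507 mol
From the 1:2 ratio, n(CaCO3) = 1/2 × 0.08507 = 0.04254 mol
mass of CaCO3 = 0.04254 × 100.09 = 4.258 g
% CaCO3 = 4.258 / 7.380 × 100 = 57.69 %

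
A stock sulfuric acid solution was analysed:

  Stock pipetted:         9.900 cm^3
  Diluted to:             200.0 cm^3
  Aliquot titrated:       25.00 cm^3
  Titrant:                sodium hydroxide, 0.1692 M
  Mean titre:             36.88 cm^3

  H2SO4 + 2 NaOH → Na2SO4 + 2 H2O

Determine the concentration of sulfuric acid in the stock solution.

n(NaOH) = 0.03688 × 0.1692 = 6.240 × 10^-3 mol
From the 1:2 ratio, n(H2SO4) in the aliquot = 1/2 × 6.240 × 10^-3 = 3.120 × 10^-3 mol
[H2SO4]_dilute = 3.120 × 10^-3 / 0.02500 = 0.1248 mol/L
Dilution factor = 200.0 / 9.900 = 20.20
[H2SO4]_stock = 0.1248 × 20.20 = 2.521 mol/L

2.521 M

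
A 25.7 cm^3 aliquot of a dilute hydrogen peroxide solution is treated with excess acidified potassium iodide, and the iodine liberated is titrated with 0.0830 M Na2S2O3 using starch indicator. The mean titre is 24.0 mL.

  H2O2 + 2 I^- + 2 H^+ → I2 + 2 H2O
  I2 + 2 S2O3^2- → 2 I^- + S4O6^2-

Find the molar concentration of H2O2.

n(S2O3^2-) = 0.0240 × 0.0830 = 1.99 × 10^-3 mol
n(I2) = n(S2O3^2-)/2 = 9.96 × 10^-4 mol
n(H2O2) in the aliquot = 9.96 × 10^-4 mol (1:1 ratio)
[H2O2] = 9.96 × 10^-4 / 0.0257 = 0.0388 mol/L

0.0388 M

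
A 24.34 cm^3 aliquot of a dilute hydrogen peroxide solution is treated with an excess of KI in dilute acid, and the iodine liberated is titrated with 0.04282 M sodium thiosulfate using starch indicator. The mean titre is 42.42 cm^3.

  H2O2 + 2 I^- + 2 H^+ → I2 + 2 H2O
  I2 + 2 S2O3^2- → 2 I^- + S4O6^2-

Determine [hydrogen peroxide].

n(S2O3^2-) = 0.04242 × 0.04282 = 1.816 × 10^-3 mol
n(I2) = n(S2O3^2-)/2 = 9.082 × 10^-4 mol
n(H2O2) in the aliquot = 9.082 × 10^-4 mol (1:1 ratio)
[H2O2] = 9.082 × 10^-4 / 0.02434 = 0.03731 mol/L

0.03731 M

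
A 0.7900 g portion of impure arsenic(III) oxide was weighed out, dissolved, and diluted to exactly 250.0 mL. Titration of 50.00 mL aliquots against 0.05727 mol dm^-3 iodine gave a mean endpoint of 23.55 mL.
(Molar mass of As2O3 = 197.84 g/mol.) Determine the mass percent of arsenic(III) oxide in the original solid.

84.44 %

As2O3 + 2 I2 + 2 H2O → As2O5 + 4 HI
n(I2) per titration = 0.02355 × 0.05727 = 1.349 × 10^-3 mol
From the 1:2 ratio, n(As2O3) in each aliquot = 1/2 × 1.349 × 10^-3 = 6.744 × 10^-4 mol
n(As2O3) in the whole flask = 6.744 × 10^-4 × 250.0/50.00 = 3.372 × 10^-3 mol
mass of As2O3 = 3.372 × 10^-3 × 197.84 = 0.6671 g
% As2O3 = 0.6671 / 0.7900 × 100 = 84.44 %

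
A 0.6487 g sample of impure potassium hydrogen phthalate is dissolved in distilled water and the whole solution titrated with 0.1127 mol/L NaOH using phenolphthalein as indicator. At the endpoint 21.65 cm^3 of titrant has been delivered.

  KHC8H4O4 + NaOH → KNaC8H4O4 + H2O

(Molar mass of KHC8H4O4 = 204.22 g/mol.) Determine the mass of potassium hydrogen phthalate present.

n(NaOH) = 0.02165 L × 0.1127 mol/L = 2.440 × 10^-3 mol
n(KHC8H4O4) = 2.440 × 10^-3 mol (1:1 ratio)
mass of KHC8H4O4 = 2.440 × 10^-3 × 204.22 g/mol = 0.4983 g

0.4983 g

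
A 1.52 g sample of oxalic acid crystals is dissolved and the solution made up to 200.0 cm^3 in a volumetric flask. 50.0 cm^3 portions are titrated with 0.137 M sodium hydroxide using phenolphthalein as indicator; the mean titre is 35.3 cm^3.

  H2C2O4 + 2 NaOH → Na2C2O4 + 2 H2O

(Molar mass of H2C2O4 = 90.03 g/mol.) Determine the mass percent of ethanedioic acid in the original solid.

57.3 %

n(NaOH) per titration = 0.0353 × 0.137 = 4.84 × 10^-3 mol
From the 1:2 ratio, n(H2C2O4) in each aliquot = 1/2 × 4.84 × 10^-3 = 2.42 × 10^-3 mol
n(H2C2O4) in the whole flask = 2.42 × 10^-3 × 200.0/50.0 = 9.67 × 10^-3 mol
mass of H2C2O4 = 9.67 × 10^-3 × 90.03 = 0.871 g
% H2C2O4 = 0.871 / 1.52 × 100 = 57.3 %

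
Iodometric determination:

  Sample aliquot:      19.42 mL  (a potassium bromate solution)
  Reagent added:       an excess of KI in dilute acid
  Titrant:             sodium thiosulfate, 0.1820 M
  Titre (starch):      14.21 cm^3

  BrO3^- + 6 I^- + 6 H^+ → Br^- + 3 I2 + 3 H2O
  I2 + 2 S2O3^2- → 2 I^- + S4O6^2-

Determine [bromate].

0.02220 M

n(S2O3^2-) = 0.01421 × 0.1820 = 2.586 × 10^-3 mol
n(I2) = n(S2O3^2-)/2 = 1.293 × 10^-3 mol
From the 1:3 ratio, n(BrO3^-) in the aliquot = 1/3 × 1.293 × 10^-3 = 4.310 × 10^-4 mol
[BrO3^-] = 4.310 × 10^-4 / 0.01942 = 0.02220 mol/L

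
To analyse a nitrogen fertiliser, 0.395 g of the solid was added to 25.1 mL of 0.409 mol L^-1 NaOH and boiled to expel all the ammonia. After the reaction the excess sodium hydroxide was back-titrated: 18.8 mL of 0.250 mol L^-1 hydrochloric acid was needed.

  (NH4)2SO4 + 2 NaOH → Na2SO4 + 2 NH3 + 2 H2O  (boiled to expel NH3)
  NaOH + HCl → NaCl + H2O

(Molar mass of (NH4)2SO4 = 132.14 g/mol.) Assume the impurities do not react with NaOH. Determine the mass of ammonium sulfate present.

n(NaOH) added = 0.0251 × 0.409 = 0.0103 mol
n(HCl) used in back-titration = 0.0188 × 0.250 = 4.70 × 10^-3 mol
n(NaOH) left over = 4.70 × 10^-3 mol (1:1 ratio)
n(NaOH) consumed by analyte = 0.0103 − 4.70 × 10^-3 = 5.57 × 10^-3 mol
From the 1:2 ratio, n((NH4)2SO4) = 1/2 × 5.57 × 10^-3 = 2.78 × 10^-3 mol
mass of (NH4)2SO4 = 2.78 × 10^-3 × 132.14 = 0.368 g

0.368 g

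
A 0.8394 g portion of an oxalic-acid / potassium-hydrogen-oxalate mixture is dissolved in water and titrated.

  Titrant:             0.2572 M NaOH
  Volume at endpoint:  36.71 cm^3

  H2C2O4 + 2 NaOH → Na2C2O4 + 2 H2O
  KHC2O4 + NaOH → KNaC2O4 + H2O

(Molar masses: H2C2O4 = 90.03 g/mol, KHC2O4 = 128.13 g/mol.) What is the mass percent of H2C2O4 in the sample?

23.90 %

n(NaOH) = 0.03671 × 0.2572 = 9.442 × 10^-3 mol
Let x = n(H2C2O4), y = n(KHC2O4).
Titrant: 2x + 1y = 9.442 × 10^-3;  mass: 90.03x + 128.13y = 0.8394
Solving, x = 2.228 × 10^-3 mol, y = 4.986 × 10^-3 mol
mass of H2C2O4 = 2.228 × 10^-3 × 90.03 = 0.2006 g
% H2C2O4 = 0.2006 / 0.8394 × 100 = 23.90 %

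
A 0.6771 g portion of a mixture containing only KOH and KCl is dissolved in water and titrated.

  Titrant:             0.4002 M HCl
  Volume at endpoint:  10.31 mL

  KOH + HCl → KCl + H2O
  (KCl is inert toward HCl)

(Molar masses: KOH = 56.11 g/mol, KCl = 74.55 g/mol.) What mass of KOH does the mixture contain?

0.2315 g

n(HCl) = 0.01031 × 0.4002 = 4.126 × 10^-3 mol
Let x = n(KOH), y = n(KCl).
Titrant: 1x = 4.126 × 10^-3;  mass: 56.11x + 74.55y = 0.6771
Solving, x = 4.126 × 10^-3 mol, y = 5.977 × 10^-3 mol
mass of KOH = 4.126 × 10^-3 × 56.11 = 0.2315 g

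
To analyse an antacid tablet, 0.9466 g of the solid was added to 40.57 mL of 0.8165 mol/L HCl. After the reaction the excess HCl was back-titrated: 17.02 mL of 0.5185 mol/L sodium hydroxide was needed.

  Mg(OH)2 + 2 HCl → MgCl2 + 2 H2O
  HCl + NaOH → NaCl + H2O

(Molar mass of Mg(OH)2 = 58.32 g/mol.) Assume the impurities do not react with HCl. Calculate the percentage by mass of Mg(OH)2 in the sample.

74.86 %

n(HCl) added = 0.04057 × 0.8165 = 0.03313 mol
n(NaOH) used in back-titration = 0.01702 × 0.5185 = 8.825 × 10^-3 mol
n(HCl) left over = 8.825 × 10^-3 mol (1:1 ratio)
n(HCl) consumed by analyte = 0.03313 − 8.825 × 10^-3 = 0.02430 mol
From the 1:2 ratio, n(Mg(OH)2) = 1/2 × 0.02430 = 0.01215 mol
mass of Mg(OH)2 = 0.01215 × 58.32 = 0.7086 g
% Mg(OH)2 = 0.7086 / 0.9466 × 100 = 74.86 %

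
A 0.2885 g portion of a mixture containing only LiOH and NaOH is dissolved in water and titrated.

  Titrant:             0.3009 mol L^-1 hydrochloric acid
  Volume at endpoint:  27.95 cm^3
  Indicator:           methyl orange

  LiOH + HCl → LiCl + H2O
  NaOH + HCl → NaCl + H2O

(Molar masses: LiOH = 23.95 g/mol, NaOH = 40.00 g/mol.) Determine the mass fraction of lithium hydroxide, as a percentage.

n(HCl) = 0.02795 × 0.3009 = 8.410 × 10^-3 mol
Let x = n(LiOH), y = n(NaOH).
Titrant: 1x + 1y = 8.410 × 10^-3;  mass: 23.95x + 40.00y = 0.2885
Solving, x = 2.985 × 10^-3 mol, y = 5.425 × 10^-3 mol
mass of LiOH = 2.985 × 10^-3 × 23.95 = 0.07149 g
% LiOH = 0.07149 / 0.2885 × 100 = 24.78 %

24.78 %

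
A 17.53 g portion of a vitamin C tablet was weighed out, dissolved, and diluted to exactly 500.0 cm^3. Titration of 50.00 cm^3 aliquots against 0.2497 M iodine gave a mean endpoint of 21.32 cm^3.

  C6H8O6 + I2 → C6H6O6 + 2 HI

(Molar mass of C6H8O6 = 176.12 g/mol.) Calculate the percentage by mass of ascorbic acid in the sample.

53.49 %

n(I2) per titration = 0.02132 × 0.2497 = 5.324 × 10^-3 mol
n(C6H8O6) in each aliquot = 5.324 × 10^-3 mol (1:1 ratio)
n(C6H8O6) in the whole flask = 5.324 × 10^-3 × 500.0/50.00 = 0.05324 mol
mass of C6H8O6 = 0.05324 × 176.12 = 9.376 g
% C6H8O6 = 9.376 / 17.53 × 100 = 53.49 %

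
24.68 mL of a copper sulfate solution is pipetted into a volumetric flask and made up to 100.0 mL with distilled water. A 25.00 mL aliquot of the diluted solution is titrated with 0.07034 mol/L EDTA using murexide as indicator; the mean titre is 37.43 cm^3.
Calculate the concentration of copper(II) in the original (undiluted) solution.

Cu^2+ + EDTA^4- → [Cu(EDTA)]^2-
n(EDTA) = 0.03743 × 0.07034 = 2.633 × 10^-3 mol
n(Cu2+) in the aliquot = 2.633 × 10^-3 mol (1:1 ratio)
[Cu2+]_dilute = 2.633 × 10^-3 / 0.02500 = 0.1053 mol/L
Dilution factor = 100.0 / 24.68 = 4.052
[Cu2+]_stock = 0.1053 × 4.052 = 0.4267 mol/L

0.4267 mol/L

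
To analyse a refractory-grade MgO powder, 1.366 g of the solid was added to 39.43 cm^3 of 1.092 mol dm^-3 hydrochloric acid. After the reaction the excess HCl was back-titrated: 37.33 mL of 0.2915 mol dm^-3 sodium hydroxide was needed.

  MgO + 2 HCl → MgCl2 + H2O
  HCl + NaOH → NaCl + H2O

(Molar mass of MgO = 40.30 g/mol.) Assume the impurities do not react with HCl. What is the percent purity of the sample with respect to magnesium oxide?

47.46 %

n(HCl) added = 0.03943 × 1.092 = 0.04306 mol
n(NaOH) used in back-titration = 0.03733 × 0.2915 = 0.01088 mol
n(HCl) left over = 0.01088 mol (1:1 ratio)
n(HCl) consumed by analyte = 0.04306 − 0.01088 = 0.03218 mol
From the 1:2 ratio, n(MgO) = 1/2 × 0.03218 = 0.01609 mol
mass of MgO = 0.01609 × 40.30 = 0.6483 g
% MgO = 0.6483 / 1.366 × 100 = 47.46 %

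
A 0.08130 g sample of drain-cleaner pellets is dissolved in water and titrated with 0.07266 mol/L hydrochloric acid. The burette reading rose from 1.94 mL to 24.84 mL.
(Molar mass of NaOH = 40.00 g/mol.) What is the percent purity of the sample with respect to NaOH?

81.87 %

NaOH + HCl → NaCl + H2O
n(HCl) = 0.02290 L × 0.07266 mol/L = 1.664 × 10^-3 mol
n(NaOH) = 1.664 × 10^-3 mol (1:1 ratio)
mass of NaOH = 1.664 × 10^-3 × 40.00 g/mol = 0.06656 g
% NaOH = 0.06656 / 0.08130 × 100 = 81.87 %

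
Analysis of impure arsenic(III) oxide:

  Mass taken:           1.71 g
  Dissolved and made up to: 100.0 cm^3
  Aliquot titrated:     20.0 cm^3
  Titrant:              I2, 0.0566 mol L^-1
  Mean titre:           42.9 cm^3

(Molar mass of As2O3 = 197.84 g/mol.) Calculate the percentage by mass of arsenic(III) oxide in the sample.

As2O3 + 2 I2 + 2 H2O → As2O5 + 4 HI
n(I2) per titration = 0.0429 × 0.0566 = 2.43 × 10^-3 mol
From the 1:2 ratio, n(As2O3) in each aliquot = 1/2 × 2.43 × 10^-3 = 1.21 × 10^-3 mol
n(As2O3) in the whole flask = 1.21 × 10^-3 × 100.0/20.0 = 6.07 × 10^-3 mol
mass of As2O3 = 6.07 × 10^-3 × 197.84 = 1.20 g
% As2O3 = 1.20 / 1.71 × 100 = 70.2 %

70.2 %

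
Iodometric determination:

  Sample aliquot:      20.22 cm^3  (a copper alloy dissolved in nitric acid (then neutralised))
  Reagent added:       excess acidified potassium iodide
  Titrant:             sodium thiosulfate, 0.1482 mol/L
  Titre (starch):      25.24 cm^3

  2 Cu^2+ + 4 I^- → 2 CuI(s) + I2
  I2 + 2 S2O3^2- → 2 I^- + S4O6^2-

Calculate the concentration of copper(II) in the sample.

n(S2O3^2-) = 0.02524 × 0.1482 = 3.741 × 10^-3 mol
n(I2) = n(S2O3^2-)/2 = 1.870 × 10^-3 mol
From the 2:1 ratio, n(Cu2+) in the aliquot = 2/1 × 1.870 × 10^-3 = 3.741 × 10^-3 mol
[Cu2+] = 3.741 × 10^-3 / 0.02022 = 0.1850 mol/L

0.1850 mol/L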